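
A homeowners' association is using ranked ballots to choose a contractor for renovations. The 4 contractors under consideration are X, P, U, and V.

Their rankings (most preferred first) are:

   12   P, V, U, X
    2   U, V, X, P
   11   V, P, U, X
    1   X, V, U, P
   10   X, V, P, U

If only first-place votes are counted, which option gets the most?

First-place vote totals:
  X: 11
  P: 12
  U: 2
  V: 11
P has the most first-place votes.

P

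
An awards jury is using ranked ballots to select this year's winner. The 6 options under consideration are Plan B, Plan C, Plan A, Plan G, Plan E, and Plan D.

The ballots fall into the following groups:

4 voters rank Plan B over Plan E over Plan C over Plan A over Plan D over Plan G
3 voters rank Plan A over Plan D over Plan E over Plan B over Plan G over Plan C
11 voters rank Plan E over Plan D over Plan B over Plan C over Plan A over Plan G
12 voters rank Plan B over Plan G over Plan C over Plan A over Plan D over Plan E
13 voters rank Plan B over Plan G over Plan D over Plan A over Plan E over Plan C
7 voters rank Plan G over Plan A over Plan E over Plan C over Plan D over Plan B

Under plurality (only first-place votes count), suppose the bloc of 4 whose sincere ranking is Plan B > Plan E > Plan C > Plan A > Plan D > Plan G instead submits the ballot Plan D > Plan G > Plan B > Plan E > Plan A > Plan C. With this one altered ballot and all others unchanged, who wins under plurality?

First-place totals with the altered ballot: Plan B 25, Plan C 0, Plan A 3, Plan G 7, Plan E 11, Plan D 4.
The winner is unchanged: still Plan B.

Plan B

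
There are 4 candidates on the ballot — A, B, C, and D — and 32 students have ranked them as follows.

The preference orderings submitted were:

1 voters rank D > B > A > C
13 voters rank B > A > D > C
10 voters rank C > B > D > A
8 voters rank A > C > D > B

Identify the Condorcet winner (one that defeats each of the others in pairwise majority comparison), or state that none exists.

Head-to-head results (32 voters total):
A vs B: B wins 24–8.
A vs C: A wins 22–10.
A vs D: A wins 21–11.
B vs C: C wins 18–14.
B vs D: B wins 23–9.
C vs D: C wins 18–14.
No candidate beats all others: A beats C beats B beats A, a majority cycle.

None — there is no Condorcet winner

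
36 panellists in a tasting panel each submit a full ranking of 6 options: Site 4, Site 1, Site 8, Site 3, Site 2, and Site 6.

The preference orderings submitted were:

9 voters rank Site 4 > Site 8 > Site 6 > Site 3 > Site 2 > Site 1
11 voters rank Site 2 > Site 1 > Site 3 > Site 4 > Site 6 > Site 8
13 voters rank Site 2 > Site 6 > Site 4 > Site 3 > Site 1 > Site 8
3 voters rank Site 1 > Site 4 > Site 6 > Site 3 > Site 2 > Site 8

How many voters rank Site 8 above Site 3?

Ballots ranking Site 8 above Site 3: 9.
Ballots ranking Site 3 above Site 8: 11+13+3 = 27.
So 9 of 36 voters prefer Site 8 to Site 3.

9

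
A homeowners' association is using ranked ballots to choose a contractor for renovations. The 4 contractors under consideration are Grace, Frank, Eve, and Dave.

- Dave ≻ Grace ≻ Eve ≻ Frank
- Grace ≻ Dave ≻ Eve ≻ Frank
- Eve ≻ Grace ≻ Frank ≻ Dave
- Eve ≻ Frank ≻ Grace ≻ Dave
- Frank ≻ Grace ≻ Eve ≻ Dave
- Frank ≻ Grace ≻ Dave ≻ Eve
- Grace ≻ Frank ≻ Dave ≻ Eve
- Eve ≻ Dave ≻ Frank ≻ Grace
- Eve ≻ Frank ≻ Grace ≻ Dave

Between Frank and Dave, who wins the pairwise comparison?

Frank

Ballots ranking Frank above Dave: 6.
Ballots ranking Dave above Frank: 3.
Frank wins the head-to-head, 6–3.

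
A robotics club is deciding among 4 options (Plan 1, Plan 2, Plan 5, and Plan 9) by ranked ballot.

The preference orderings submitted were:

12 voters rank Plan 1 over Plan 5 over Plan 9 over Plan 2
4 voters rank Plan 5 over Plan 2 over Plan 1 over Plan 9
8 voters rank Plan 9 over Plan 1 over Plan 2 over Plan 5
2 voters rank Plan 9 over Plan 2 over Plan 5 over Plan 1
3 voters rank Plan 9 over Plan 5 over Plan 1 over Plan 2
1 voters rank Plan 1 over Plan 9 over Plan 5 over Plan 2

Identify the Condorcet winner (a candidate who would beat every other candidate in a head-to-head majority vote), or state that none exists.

Plan 1

Head-to-head results (30 voters total):
Plan 1 vs Plan 2: Plan 1 wins 24–6.
Plan 1 vs Plan 5: Plan 1 wins 21–9.
Plan 1 vs Plan 9: Plan 1 wins 17–13.
Plan 2 vs Plan 5: Plan 5 wins 20–10.
Plan 2 vs Plan 9: Plan 9 wins 26–4.
Plan 5 vs Plan 9: Plan 5 wins 16–14.
Plan 1 beats each rival — Plan 2 (24–6), Plan 5 (21–9), Plan 9 (17–13) — so Plan 1 is the Condorcet winner.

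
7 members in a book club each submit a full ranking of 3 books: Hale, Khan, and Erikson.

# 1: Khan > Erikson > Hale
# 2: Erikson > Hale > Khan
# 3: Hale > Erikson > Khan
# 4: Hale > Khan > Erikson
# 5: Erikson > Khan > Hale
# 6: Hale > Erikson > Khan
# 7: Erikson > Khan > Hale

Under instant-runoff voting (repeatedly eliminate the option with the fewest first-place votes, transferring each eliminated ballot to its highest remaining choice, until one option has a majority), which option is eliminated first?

Round 1: Hale 3, Erikson 3, Khan 1. Khan has the fewest and is eliminated.
Round 2: Erikson 4, Hale 3. Erikson has a majority.

Khan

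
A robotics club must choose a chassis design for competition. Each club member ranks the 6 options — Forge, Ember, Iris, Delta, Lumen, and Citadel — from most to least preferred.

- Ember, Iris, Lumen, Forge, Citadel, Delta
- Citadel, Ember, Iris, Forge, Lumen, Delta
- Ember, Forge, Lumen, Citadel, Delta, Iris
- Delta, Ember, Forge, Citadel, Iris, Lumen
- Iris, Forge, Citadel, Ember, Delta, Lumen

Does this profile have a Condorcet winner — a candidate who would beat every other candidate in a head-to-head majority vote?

Head-to-head results (5 voters total):
Forge vs Ember: Ember wins 4–1.
Forge vs Iris: Iris wins 3–2.
Forge vs Delta: Forge wins 4–1.
Forge vs Lumen: Forge wins 4–1.
Forge vs Citadel: Forge wins 4–1.
Ember vs Iris: Ember wins 4–1.
Ember vs Delta: Ember wins 4–1.
Ember vs Lumen: Ember wins 5–0.
Ember vs Citadel: Ember wins 3–2.
Iris vs Delta: Iris wins 3–2.
Iris vs Lumen: Iris wins 4–1.
Iris vs Citadel: Citadel wins 3–2.
Delta vs Lumen: Lumen wins 3–2.
Delta vs Citadel: Citadel wins 4–1.
Lumen vs Citadel: Citadel wins 3–2.
Ember beats each rival — Forge (4–1), Iris (4–1), Delta (4–1), Lumen (5–0), Citadel (3–2) — so Ember is the Condorcet winner.

Yes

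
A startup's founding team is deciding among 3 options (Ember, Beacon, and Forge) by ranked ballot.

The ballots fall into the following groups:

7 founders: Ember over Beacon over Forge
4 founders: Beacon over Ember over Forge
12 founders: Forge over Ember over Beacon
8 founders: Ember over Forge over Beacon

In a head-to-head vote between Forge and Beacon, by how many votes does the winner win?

9

Ballots ranking Forge above Beacon: 12+8 = 20.
Ballots ranking Beacon above Forge: 7+4 = 11.
Forge wins 20–11, a margin of 9.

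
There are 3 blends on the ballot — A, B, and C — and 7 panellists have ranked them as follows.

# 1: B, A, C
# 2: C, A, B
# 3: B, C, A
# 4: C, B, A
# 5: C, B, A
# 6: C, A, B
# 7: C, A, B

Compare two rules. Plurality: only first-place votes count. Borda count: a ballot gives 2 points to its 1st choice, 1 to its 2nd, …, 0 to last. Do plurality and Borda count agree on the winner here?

Yes

Plurality first-place counts: A 0, B 2, C 5 → C.
Borda totals: A 4, B 6, C 11 → C.
The two rules agree on C.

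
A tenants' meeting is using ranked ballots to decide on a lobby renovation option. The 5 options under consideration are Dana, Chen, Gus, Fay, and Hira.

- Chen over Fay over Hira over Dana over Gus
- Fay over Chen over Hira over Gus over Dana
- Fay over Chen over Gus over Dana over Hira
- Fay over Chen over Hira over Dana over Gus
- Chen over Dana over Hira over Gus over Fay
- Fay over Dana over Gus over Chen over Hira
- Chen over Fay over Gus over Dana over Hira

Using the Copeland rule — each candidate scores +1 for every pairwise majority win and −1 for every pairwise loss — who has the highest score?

Pairwise results:
  Dana vs Chen: Chen wins 6–1.
  Dana vs Gus: Dana wins 4–3.
  Dana vs Fay: Fay wins 6–1.
  Dana vs Hira: Dana wins 4–3.
  Chen vs Gus: Chen wins 6–1.
  Chen vs Fay: Fay wins 4–3.
  Chen vs Hira: Chen wins 7–0.
  Gus vs Fay: Fay wins 6–1.
  Gus vs Hira: Hira wins 4–3.
  Fay vs Hira: Fay wins 6–1.
Copeland scores (wins − losses):
  Dana: 2 − 2 = 0
  Chen: 3 − 1 = 2
  Gus: 0 − 4 = -4
  Fay: 4 − 0 = 4
  Hira: 1 − 3 = -2
Fay has the best Copeland score.

Fay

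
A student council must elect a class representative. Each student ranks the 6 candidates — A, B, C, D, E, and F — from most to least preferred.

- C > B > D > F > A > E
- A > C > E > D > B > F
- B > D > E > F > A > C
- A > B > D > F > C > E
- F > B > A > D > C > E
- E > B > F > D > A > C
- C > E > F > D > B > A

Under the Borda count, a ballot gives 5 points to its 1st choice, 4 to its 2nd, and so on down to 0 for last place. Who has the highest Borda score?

B

Borda scores:
  A: 1 + 5 + 1 + 5 + 3 + 1 + 0 = 16
  B: 4 + 1 + 5 + 4 + 4 + 4 + 1 = 23
  C: 5 + 4 + 0 + 1 + 1 + 0 + 5 = 16
  D: 3 + 2 + 4 + 3 + 2 + 2 + 2 = 18
  E: 0 + 3 + 3 + 0 + 0 + 5 + 4 = 15
  F: 2 + 0 + 2 + 2 + 5 + 3 + 3 = 17
B has the highest total.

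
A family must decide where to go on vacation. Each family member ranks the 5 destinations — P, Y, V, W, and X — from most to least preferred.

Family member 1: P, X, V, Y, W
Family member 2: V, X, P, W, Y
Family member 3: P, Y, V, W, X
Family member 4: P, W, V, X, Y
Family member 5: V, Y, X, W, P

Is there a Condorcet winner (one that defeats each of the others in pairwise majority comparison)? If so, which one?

P

Head-to-head results (5 voters total):
P vs Y: P wins 4–1.
P vs V: P wins 3–2.
P vs W: P wins 4–1.
P vs X: P wins 3–2.
Y vs V: V wins 4–1.
Y vs W: Y wins 3–2.
Y vs X: X wins 3–2.
V vs W: V wins 4–1.
V vs X: V wins 4–1.
W vs X: X wins 3–2.
P beats each rival — Y (4–1), V (3–2), W (4–1), X (3–2) — so P is the Condorcet winner.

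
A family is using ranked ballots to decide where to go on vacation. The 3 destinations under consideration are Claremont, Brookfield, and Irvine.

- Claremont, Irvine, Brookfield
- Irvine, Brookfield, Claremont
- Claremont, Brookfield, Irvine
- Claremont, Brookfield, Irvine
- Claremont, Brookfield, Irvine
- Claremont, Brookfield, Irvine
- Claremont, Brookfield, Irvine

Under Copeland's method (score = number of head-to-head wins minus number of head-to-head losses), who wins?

Pairwise results:
  Claremont vs Brookfield: Claremont wins 6–1.
  Claremont vs Irvine: Claremont wins 6–1.
  Brookfield vs Irvine: Brookfield wins 5–2.
Copeland scores (wins − losses):
  Claremont: 2 − 0 = 2
  Brookfield: 1 − 1 = 0
  Irvine: 0 − 2 = -2
Claremont has the best Copeland score.

Claremont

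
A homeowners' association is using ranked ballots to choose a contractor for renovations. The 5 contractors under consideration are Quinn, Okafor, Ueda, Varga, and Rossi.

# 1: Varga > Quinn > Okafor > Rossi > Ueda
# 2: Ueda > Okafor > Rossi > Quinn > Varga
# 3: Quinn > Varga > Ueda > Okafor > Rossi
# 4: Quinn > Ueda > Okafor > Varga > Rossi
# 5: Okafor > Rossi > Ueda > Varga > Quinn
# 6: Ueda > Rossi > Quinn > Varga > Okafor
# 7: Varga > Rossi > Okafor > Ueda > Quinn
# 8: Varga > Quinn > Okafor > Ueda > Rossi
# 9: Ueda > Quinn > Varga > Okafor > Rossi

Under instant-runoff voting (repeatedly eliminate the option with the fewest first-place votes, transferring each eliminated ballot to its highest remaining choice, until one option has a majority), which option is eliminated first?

Rossi

Round 1: Ueda 3, Varga 3, Quinn 2, Okafor 1, Rossi 0. Rossi has the fewest and is eliminated.
Round 2: Ueda 3, Varga 3, Quinn 2, Okafor 1. Okafor has the fewest and is eliminated.
Round 3: Ueda 4, Varga 3, Quinn 2. Quinn has the fewest and is eliminated.
Round 4: Ueda 5, Varga 4. Ueda has a majority.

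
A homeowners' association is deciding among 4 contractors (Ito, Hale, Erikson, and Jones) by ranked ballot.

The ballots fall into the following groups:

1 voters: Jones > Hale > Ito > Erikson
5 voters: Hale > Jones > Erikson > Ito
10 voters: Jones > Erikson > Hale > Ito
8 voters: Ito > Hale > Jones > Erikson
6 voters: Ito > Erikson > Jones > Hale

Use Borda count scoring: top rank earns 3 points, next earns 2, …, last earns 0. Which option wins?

Jones

Borda scores:
  Ito: 1 + 5·0 + 10·0 + 8·3 + 6·3 = 43
  Hale: 2 + 5·3 + 10·1 + 8·2 + 6·0 = 43
  Erikson: 0 + 5·1 + 10·2 + 8·0 + 6·2 = 37
  Jones: 3 + 5·2 + 10·3 + 8·1 + 6·1 = 57
Jones has the highest total.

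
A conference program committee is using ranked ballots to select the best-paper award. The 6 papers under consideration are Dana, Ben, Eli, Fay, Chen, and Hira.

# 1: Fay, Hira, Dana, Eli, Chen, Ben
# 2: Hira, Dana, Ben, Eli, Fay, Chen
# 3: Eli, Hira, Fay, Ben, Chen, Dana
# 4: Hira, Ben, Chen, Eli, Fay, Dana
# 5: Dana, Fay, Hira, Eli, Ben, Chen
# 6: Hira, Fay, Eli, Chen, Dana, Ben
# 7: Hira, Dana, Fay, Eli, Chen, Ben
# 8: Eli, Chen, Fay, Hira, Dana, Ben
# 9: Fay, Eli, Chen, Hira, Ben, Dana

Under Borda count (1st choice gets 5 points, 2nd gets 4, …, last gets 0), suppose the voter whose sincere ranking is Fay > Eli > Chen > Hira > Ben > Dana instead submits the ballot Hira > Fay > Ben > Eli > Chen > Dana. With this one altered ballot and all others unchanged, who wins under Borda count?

Hira

Borda totals with the altered ballot: Dana 18, Ben 13, Eli 25, Fay 28, Chen 13, Hira 38.
The winner is unchanged: still Hira.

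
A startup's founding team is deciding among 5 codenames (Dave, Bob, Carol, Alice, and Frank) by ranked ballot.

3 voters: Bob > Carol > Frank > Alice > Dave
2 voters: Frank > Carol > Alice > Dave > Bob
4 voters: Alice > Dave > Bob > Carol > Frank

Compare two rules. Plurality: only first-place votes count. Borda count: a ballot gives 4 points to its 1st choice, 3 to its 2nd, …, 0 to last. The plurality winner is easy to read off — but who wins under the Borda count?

Plurality first-place counts: Dave 0, Bob 3, Carol 0, Alice 4, Frank 2 → Alice.
Borda totals: Dave 14, Bob 20, Carol 19, Alice 23, Frank 14 → Alice.

Alice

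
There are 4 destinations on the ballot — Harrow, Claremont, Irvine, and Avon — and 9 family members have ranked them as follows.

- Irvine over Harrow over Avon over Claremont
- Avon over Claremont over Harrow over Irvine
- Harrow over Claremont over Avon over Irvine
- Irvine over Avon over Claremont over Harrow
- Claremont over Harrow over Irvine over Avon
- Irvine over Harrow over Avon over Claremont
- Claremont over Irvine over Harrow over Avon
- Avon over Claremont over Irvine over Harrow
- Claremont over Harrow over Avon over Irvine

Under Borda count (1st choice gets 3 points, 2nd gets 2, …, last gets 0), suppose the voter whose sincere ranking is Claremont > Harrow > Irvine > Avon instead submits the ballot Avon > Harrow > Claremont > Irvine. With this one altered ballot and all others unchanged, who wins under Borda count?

Avon

Borda totals with the altered ballot: Harrow 13, Claremont 14, Irvine 12, Avon 15.
The switch changes the winner from Claremont to Avon.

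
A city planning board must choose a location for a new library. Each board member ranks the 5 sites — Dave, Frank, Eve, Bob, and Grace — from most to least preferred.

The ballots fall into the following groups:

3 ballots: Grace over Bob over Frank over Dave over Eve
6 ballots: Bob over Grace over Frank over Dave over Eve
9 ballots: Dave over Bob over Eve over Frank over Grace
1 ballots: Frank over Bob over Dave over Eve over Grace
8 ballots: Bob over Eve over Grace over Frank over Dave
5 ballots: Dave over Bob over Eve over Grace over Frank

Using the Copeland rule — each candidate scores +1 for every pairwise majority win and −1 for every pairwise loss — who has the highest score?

Pairwise results:
  Dave vs Frank: Frank wins 18–14.
  Dave vs Eve: Dave wins 24–8.
  Dave vs Bob: Bob wins 18–14.
  Dave vs Grace: Grace wins 17–15.
  Frank vs Eve: Eve wins 22–10.
  Frank vs Bob: Bob wins 31–1.
  Frank vs Grace: Grace wins 22–10.
  Eve vs Bob: Bob wins 32–0.
  Eve vs Grace: Eve wins 23–9.
  Bob vs Grace: Bob wins 29–3.
Copeland scores (wins − losses):
  Dave: 1 − 3 = -2
  Frank: 1 − 3 = -2
  Eve: 2 − 2 = 0
  Bob: 4 − 0 = 4
  Grace: 2 − 2 = 0
Bob has the best Copeland score.

Bob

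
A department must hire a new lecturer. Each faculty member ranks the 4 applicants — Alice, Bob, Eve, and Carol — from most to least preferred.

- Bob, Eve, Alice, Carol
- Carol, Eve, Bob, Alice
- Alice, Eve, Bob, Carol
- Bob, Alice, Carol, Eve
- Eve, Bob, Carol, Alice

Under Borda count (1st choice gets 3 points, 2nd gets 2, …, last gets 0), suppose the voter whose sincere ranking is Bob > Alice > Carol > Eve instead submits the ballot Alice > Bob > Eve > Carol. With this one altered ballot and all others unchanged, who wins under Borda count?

Borda totals with the altered ballot: Alice 7, Bob 9, Eve 10, Carol 4.
The switch changes the winner from Bob to Eve.

Eve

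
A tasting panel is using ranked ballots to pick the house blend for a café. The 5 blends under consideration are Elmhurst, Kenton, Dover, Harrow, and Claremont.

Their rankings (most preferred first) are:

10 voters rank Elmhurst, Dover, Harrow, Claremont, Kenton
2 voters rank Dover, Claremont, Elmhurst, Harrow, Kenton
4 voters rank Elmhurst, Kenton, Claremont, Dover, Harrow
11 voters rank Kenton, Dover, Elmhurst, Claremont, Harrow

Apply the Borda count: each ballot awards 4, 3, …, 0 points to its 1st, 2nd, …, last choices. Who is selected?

Borda scores:
  Elmhurst: 10·4 + 2·2 + 4·4 + 11·2 = 82
  Kenton: 10·0 + 2·0 + 4·3 + 11·4 = 56
  Dover: 10·3 + 2·4 + 4·1 + 11·3 = 75
  Harrow: 10·2 + 2·1 + 4·0 + 11·0 = 22
  Claremont: 10·1 + 2·3 + 4·2 + 11·1 = 35
Elmhurst has the highest total.

Elmhurst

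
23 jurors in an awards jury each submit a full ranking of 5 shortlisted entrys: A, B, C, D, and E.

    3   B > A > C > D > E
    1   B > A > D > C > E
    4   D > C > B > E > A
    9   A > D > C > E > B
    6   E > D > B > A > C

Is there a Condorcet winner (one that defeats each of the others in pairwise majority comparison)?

No

Head-to-head results (23 voters total):
A vs B: B wins 14–9.
A vs C: A wins 19–4.
A vs D: A wins 13–10.
A vs E: A wins 13–10.
B vs C: C wins 13–10.
B vs D: D wins 19–4.
B vs E: E wins 15–8.
C vs D: D wins 20–3.
C vs E: C wins 17–6.
D vs E: D wins 17–6.
No candidate beats all others: A beats C beats B beats A, a majority cycle.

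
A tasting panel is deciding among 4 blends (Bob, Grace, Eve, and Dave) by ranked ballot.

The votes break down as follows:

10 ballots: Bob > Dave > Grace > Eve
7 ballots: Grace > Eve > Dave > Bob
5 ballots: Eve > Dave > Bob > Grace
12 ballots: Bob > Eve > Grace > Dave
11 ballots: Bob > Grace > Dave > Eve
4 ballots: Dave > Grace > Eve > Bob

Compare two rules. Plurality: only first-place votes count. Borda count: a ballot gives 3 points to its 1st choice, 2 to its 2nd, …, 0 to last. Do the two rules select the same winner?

Yes

Plurality first-place counts: Bob 33, Grace 7, Eve 5, Dave 4 → Bob.
Borda totals: Bob 104, Grace 73, Eve 57, Dave 60 → Bob.
The two rules agree on Bob.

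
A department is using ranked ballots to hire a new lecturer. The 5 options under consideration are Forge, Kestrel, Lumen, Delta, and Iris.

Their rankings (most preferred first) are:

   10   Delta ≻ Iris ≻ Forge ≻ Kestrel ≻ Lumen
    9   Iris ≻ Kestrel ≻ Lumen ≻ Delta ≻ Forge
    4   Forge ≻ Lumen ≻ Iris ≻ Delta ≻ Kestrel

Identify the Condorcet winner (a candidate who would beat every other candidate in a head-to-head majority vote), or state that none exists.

Iris

Head-to-head results (23 voters total):
Forge vs Kestrel: Forge wins 14–9.
Forge vs Lumen: Forge wins 14–9.
Forge vs Delta: Delta wins 19–4.
Forge vs Iris: Iris wins 19–4.
Kestrel vs Lumen: Kestrel wins 19–4.
Kestrel vs Delta: Delta wins 14–9.
Kestrel vs Iris: Iris wins 23–0.
Lumen vs Delta: Lumen wins 13–10.
Lumen vs Iris: Iris wins 19–4.
Delta vs Iris: Iris wins 13–10.
Iris beats each rival — Forge (19–4), Kestrel (23–0), Lumen (19–4), Delta (13–10) — so Iris is the Condorcet winner.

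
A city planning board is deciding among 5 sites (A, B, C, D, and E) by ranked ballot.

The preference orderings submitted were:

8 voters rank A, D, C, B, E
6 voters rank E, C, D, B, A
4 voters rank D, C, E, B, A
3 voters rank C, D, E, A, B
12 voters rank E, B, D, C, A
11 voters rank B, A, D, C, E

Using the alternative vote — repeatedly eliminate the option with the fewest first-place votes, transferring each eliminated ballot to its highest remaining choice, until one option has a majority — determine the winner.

E

Round 1: E 18, B 11, A 8, D 4, C 3. C has the fewest and is eliminated.
Round 2: E 18, B 11, A 8, D 7. D has the fewest and is eliminated.
Round 3: E 25, B 11, A 8. E has a majority.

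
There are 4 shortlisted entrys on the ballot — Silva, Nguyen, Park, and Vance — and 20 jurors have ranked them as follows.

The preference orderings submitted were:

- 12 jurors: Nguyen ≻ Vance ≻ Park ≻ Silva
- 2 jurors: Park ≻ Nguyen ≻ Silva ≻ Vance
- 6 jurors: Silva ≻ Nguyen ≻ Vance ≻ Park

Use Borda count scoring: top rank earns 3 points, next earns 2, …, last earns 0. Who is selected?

Nguyen

Borda scores:
  Silva: 12·0 + 2·1 + 6·3 = 20
  Nguyen: 12·3 + 2·2 + 6·2 = 52
  Park: 12·1 + 2·3 + 6·0 = 18
  Vance: 12·2 + 2·0 + 6·1 = 30
Nguyen has the highest total.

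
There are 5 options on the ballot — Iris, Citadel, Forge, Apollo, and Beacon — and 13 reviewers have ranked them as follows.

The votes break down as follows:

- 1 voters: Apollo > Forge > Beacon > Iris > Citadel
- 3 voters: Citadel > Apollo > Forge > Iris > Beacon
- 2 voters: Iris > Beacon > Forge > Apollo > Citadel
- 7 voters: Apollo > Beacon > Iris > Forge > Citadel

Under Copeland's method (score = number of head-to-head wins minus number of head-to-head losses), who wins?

Pairwise results:
  Iris vs Citadel: Iris wins 10–3.
  Iris vs Forge: Iris wins 9–4.
  Iris vs Apollo: Apollo wins 11–2.
  Iris vs Beacon: Beacon wins 8–5.
  Citadel vs Forge: Forge wins 10–3.
  Citadel vs Apollo: Apollo wins 10–3.
  Citadel vs Beacon: Beacon wins 10–3.
  Forge vs Apollo: Apollo wins 11–2.
  Forge vs Beacon: Beacon wins 9–4.
  Apollo vs Beacon: Apollo wins 11–2.
Copeland scores (wins − losses):
  Iris: 2 − 2 = 0
  Citadel: 0 − 4 = -4
  Forge: 1 − 3 = -2
  Apollo: 4 − 0 = 4
  Beacon: 3 − 1 = 2
Apollo has the best Copeland score.

Apollo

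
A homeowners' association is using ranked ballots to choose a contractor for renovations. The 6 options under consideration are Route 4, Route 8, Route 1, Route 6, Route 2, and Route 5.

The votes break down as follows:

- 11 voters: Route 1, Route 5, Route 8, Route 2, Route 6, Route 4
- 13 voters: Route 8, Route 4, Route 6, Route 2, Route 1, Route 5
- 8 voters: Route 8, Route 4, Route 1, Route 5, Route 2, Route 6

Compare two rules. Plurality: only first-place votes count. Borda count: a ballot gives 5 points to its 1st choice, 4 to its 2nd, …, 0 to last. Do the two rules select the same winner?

Plurality first-place counts: Route 4 0, Route 8 21, Route 1 11, Route 6 0, Route 2 0, Route 5 0 → Route 8.
Borda totals: Route 4 84, Route 8 138, Route 1 92, Route 6 50, Route 2 56, Route 5 60 → Route 8.
The two rules agree on Route 8.

Yes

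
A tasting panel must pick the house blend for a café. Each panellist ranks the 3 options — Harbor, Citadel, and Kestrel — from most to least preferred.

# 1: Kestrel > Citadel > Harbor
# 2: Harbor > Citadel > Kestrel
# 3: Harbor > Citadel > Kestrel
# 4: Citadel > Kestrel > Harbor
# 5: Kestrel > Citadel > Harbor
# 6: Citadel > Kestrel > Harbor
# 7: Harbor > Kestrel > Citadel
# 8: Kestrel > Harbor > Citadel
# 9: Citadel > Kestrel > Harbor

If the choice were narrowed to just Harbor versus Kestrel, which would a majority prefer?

Ballots ranking Harbor above Kestrel: 3.
Ballots ranking Kestrel above Harbor: 6.
Kestrel wins the head-to-head, 6–3.

Kestrel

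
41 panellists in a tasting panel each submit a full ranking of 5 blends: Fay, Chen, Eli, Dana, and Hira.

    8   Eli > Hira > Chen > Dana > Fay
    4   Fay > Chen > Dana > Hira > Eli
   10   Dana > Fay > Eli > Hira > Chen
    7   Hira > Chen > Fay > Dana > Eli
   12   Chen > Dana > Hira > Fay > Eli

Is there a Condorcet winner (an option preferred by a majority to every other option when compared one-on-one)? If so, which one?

Head-to-head results (41 voters total):
Fay vs Chen: Chen wins 27–14.
Fay vs Eli: Fay wins 33–8.
Fay vs Dana: Dana wins 30–11.
Fay vs Hira: Hira wins 27–14.
Chen vs Eli: Chen wins 23–18.
Chen vs Dana: Chen wins 31–10.
Chen vs Hira: Hira wins 25–16.
Eli vs Dana: Dana wins 33–8.
Eli vs Hira: Hira wins 23–18.
Dana vs Hira: Dana wins 26–15.
No candidate beats all others: Chen beats Dana beats Hira beats Chen, a majority cycle.

No Condorcet winner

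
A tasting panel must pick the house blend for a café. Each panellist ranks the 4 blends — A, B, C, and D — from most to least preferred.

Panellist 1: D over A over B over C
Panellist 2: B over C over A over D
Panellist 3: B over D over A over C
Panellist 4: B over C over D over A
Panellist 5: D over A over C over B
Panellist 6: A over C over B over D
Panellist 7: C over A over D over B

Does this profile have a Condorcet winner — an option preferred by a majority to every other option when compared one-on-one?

No

Head-to-head results (7 voters total):
A vs B: A wins 4–3.
A vs C: A wins 4–3.
A vs D: D wins 4–3.
B vs C: B wins 4–3.
B vs D: B wins 4–3.
C vs D: C wins 4–3.
No candidate beats all others: A beats B beats D beats A, a majority cycle.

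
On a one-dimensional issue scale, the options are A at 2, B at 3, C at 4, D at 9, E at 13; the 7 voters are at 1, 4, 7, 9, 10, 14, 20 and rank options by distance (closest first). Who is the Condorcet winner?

With single-peaked preferences on a line, the Condorcet winner is the candidate closest to the median voter.
The median voter (position 9) is closest to D at 9.
Check: D vs A — voters closer to D: 5 of 7.

D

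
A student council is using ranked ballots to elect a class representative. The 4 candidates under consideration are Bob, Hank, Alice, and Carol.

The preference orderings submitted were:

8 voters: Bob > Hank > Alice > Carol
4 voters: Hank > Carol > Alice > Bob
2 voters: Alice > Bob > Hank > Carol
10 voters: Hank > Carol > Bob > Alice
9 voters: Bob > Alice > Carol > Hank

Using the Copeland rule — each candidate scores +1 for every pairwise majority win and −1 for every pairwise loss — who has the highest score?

Bob

Pairwise results:
  Bob vs Hank: Bob wins 19–14.
  Bob vs Alice: Bob wins 27–6.
  Bob vs Carol: Bob wins 19–14.
  Hank vs Alice: Hank wins 22–11.
  Hank vs Carol: Hank wins 24–9.
  Alice vs Carol: Alice wins 19–14.
Copeland scores (wins − losses):
  Bob: 3 − 0 = 3
  Hank: 2 − 1 = 1
  Alice: 1 − 2 = -1
  Carol: 0 − 3 = -3
Bob has the best Copeland score.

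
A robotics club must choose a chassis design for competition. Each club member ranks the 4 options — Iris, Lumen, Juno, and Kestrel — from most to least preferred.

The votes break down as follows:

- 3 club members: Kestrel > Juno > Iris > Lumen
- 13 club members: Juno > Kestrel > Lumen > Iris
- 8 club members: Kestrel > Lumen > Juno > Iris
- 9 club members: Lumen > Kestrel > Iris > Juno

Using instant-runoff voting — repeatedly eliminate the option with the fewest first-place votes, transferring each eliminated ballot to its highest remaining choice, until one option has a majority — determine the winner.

Round 1: Juno 13, Kestrel 11, Lumen 9, Iris 0. Iris has the fewest and is eliminated.
Round 2: Juno 13, Kestrel 11, Lumen 9. Lumen has the fewest and is eliminated.
Round 3: Kestrel 20, Juno 13. Kestrel has a majority.

Kestrel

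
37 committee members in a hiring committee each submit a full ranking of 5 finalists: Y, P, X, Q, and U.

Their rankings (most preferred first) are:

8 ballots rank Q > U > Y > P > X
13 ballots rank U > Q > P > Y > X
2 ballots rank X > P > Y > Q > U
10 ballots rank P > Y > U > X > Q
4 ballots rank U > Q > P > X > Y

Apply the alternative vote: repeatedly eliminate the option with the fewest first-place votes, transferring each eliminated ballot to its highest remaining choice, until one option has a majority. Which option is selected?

U

Round 1: U 17, P 10, Q 8, X 2, Y 0. Y has the fewest and is eliminated.
Round 2: U 17, P 10, Q 8, X 2. X has the fewest and is eliminated.
Round 3: U 17, P 12, Q 8. Q has the fewest and is eliminated.
Round 4: U 25, P 12. U has a majority.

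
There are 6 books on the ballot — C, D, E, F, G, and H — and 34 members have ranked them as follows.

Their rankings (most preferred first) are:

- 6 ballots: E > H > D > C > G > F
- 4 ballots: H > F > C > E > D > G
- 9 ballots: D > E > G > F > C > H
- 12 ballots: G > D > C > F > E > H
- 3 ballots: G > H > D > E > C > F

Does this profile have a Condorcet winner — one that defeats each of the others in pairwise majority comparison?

Head-to-head results (34 voters total):
C vs D: D wins 30–4.
C vs E: E wins 18–16.
C vs F: C wins 21–13.
C vs G: G wins 24–10.
C vs H: C wins 21–13.
D vs E: D wins 24–10.
D vs F: D wins 30–4.
D vs G: D wins 19–15.
D vs H: D wins 21–13.
E vs F: E wins 18–16.
E vs G: E wins 19–15.
E vs H: E wins 27–7.
F vs G: G wins 30–4.
F vs H: F wins 21–13.
G vs H: G wins 24–10.
D beats each rival — C (30–4), E (24–10), F (30–4), G (19–15), H (21–13) — so D is the Condorcet winner.

Yes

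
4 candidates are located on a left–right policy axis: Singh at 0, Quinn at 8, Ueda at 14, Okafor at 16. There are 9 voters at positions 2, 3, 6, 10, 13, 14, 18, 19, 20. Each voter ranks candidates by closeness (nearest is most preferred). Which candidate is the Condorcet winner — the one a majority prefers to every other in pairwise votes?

Ueda

With single-peaked preferences on a line, the Condorcet winner is the candidate closest to the median voter.
The median voter (position 13) is closest to Ueda at 14.
Check: Ueda vs Singh — voters closer to Ueda: 6 of 9.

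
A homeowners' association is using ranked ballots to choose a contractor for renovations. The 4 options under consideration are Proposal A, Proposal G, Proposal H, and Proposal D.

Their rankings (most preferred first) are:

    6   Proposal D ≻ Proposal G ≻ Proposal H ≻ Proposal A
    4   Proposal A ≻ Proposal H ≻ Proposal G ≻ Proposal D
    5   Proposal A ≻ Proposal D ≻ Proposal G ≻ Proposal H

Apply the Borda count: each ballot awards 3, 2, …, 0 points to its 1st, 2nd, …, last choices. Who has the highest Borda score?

Borda scores:
  Proposal A: 6·0 + 4·3 + 5·3 = 27
  Proposal G: 6·2 + 4·1 + 5·1 = 21
  Proposal H: 6·1 + 4·2 + 5·0 = 14
  Proposal D: 6·3 + 4·0 + 5·2 = 28
Proposal D has the highest total.

Proposal D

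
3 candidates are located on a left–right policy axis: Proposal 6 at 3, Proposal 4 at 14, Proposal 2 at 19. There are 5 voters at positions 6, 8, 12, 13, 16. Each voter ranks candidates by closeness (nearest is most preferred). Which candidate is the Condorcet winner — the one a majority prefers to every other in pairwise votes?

Proposal 4

With single-peaked preferences on a line, the Condorcet winner is the candidate closest to the median voter.
The median voter (position 12) is closest to Proposal 4 at 14.
Check: Proposal 4 vs Proposal 2 — voters closer to Proposal 4: 5 of 5.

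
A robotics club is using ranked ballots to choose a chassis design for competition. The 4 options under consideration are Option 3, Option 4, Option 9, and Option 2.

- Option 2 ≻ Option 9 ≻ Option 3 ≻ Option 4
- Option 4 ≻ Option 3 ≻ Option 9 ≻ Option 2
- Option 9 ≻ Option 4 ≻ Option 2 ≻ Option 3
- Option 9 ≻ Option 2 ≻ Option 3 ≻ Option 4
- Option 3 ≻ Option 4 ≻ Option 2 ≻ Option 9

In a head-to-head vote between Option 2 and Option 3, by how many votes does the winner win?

1

Ballots ranking Option 2 above Option 3: 3.
Ballots ranking Option 3 above Option 2: 2.
Option 2 wins 3–2, a margin of 1.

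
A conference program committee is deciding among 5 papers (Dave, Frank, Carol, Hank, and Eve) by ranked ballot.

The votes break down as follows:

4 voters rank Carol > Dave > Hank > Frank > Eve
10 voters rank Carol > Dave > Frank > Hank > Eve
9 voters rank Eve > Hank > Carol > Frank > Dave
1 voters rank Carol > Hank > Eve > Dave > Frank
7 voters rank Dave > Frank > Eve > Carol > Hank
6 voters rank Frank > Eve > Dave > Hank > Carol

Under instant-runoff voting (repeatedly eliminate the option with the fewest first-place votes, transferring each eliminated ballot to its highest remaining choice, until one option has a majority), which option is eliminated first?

Hank

Round 1: Carol 15, Eve 9, Dave 7, Frank 6, Hank 0. Hank has the fewest and is eliminated.
Round 2: Carol 15, Eve 9, Dave 7, Frank 6. Frank has the fewest and is eliminated.
Round 3: Carol 15, Eve 15, Dave 7. Dave has the fewest and is eliminated.
Round 4: Eve 22, Carol 15. Eve has a majority.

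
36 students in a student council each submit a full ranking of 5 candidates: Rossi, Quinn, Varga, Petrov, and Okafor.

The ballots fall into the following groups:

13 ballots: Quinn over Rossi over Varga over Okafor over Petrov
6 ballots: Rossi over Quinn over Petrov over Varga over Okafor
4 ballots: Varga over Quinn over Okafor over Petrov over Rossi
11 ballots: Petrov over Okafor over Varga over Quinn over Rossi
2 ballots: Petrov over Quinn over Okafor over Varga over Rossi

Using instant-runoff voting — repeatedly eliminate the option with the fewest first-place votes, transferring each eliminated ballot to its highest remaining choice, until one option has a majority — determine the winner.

Round 1: Quinn 13, Petrov 13, Rossi 6, Varga 4, Okafor 0. Okafor has the fewest and is eliminated.
Round 2: Quinn 13, Petrov 13, Rossi 6, Varga 4. Varga has the fewest and is eliminated.
Round 3: Quinn 17, Petrov 13, Rossi 6. Rossi has the fewest and is eliminated.
Round 4: Quinn 23, Petrov 13. Quinn has a majority.

Quinn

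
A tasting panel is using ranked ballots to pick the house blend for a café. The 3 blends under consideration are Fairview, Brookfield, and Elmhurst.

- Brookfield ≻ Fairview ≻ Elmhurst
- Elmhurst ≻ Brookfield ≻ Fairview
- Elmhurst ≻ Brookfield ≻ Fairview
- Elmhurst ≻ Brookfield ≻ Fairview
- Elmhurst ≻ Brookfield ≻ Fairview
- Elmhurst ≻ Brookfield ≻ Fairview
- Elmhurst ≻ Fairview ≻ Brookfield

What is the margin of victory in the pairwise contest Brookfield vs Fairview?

5

Ballots ranking Brookfield above Fairview: 6.
Ballots ranking Fairview above Brookfield: 1.
Brookfield wins 6–1, a margin of 5.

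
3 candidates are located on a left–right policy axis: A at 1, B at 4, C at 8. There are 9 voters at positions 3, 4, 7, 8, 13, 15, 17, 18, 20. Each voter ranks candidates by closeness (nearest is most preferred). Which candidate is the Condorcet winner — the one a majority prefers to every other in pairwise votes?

With single-peaked preferences on a line, the Condorcet winner is the candidate closest to the median voter.
The median voter (position 13) is closest to C at 8.
Check: C vs A — voters closer to C: 7 of 9.

C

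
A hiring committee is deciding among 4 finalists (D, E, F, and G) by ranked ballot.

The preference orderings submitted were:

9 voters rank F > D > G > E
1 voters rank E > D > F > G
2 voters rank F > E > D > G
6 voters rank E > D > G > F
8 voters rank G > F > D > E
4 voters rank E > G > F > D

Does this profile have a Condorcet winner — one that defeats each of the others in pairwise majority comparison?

Head-to-head results (30 voters total):
D vs E: D wins 17–13.
D vs F: F wins 23–7.
D vs G: D wins 18–12.
E vs F: F wins 19–11.
E vs G: G wins 17–13.
F vs G: G wins 18–12.
No candidate beats all others: D beats G beats F beats D, a majority cycle.

No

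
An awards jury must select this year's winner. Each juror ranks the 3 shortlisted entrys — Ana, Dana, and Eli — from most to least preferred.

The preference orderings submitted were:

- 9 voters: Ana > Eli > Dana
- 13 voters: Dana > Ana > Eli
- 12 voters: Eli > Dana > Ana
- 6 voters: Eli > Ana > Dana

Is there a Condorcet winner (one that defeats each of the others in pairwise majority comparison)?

Head-to-head results (40 voters total):
Ana vs Dana: Dana wins 25–15.
Ana vs Eli: Ana wins 22–18.
Dana vs Eli: Eli wins 27–13.
No candidate beats all others: Ana beats Eli beats Dana beats Ana, a majority cycle.

No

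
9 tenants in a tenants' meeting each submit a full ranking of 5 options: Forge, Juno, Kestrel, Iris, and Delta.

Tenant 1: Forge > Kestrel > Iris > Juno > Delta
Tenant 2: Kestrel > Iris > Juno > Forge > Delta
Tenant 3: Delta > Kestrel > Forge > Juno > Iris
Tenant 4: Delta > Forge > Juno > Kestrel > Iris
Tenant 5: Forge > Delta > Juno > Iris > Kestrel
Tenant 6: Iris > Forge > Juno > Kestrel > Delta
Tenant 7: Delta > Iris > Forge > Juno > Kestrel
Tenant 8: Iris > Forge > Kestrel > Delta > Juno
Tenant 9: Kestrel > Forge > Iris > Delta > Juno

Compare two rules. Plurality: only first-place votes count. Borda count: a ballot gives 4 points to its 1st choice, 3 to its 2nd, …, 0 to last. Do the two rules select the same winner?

Plurality first-place counts: Forge 2, Juno 0, Kestrel 2, Iris 2, Delta 3 → Delta.
Borda totals: Forge 25, Juno 11, Kestrel 18, Iris 19, Delta 17 → Forge.
The two rules disagree: plurality picks Delta, Borda picks Forge.

No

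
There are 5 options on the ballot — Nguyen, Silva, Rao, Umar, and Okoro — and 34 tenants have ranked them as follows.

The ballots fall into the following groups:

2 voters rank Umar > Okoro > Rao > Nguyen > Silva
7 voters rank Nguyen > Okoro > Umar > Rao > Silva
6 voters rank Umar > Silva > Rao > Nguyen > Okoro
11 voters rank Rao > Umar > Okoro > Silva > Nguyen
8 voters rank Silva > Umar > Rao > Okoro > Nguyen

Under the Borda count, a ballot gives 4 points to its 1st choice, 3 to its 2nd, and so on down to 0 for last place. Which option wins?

Umar

Borda scores:
  Nguyen: 2·1 + 7·4 + 6·1 + 11·0 + 8·0 = 36
  Silva: 2·0 + 7·0 + 6·3 + 11·1 + 8·4 = 61
  Rao: 2·2 + 7·1 + 6·2 + 11·4 + 8·2 = 83
  Umar: 2·4 + 7·2 + 6·4 + 11·3 + 8·3 = 103
  Okoro: 2·3 + 7·3 + 6·0 + 11·2 + 8·1 = 57
Umar has the highest total.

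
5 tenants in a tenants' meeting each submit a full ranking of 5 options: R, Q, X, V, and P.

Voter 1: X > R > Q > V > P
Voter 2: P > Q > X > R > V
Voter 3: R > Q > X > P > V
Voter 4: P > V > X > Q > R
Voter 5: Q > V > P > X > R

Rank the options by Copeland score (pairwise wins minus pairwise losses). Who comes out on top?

Q

Pairwise results:
  R vs Q: Q wins 3–2.
  R vs X: X wins 4–1.
  R vs V: R wins 3–2.
  R vs P: P wins 3–2.
  Q vs X: Q wins 3–2.
  Q vs V: Q wins 4–1.
  Q vs P: Q wins 3–2.
  X vs V: X wins 3–2.
  X vs P: P wins 3–2.
  V vs P: P wins 3–2.
Copeland scores (wins − losses):
  R: 1 − 3 = -2
  Q: 4 − 0 = 4
  X: 2 − 2 = 0
  V: 0 − 4 = -4
  P: 3 − 1 = 2
Q has the best Copeland score.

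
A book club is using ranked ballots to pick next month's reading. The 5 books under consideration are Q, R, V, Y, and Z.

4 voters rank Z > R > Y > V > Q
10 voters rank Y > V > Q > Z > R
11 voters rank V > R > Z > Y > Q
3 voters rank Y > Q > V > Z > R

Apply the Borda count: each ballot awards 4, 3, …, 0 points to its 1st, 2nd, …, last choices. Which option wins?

Borda scores:
  Q: 4·0 + 10·2 + 11·0 + 3·3 = 29
  R: 4·3 + 10·0 + 11·3 + 3·0 = 45
  V: 4·1 + 10·3 + 11·4 + 3·2 = 84
  Y: 4·2 + 10·4 + 11·1 + 3·4 = 71
  Z: 4·4 + 10·1 + 11·2 + 3·1 = 51
V has the highest total.

V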